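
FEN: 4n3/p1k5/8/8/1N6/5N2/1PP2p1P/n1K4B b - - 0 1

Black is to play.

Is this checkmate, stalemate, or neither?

neither

Black to move; black king on c7.
In check: no.
Legal moves for Black: Ng7, Nf6, Nd6, Kd8, Kc8, Kb8, Kd7, Kb7, Kd6, Kb6, Nb3+, Nxc2, a6, f1=Q+, f1=R+, f1=B, f1=N, a5.
Black has 18 legal moves and is not in check → neither.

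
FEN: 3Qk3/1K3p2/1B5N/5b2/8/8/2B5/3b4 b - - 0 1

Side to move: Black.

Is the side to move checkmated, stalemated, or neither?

checkmate

Black to move; black king on e8.
In check: yes, from the white queen on d8.
King squares — d7: attacked by Qd8; e7: attacked by Qd8; f7: own pawn; d8: attacked by Bb6; f8: attacked by Qd8.
Legal moves for Black: none.
In check with no legal moves → checkmate.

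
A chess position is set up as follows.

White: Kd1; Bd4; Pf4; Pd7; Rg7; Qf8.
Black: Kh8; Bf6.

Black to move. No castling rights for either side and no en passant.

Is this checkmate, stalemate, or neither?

checkmate

Black to move; black king on h8.
In check: yes, from the white queen on f8.
King squares — g7: attacked by Qf8; h7: attacked by Rg7; g8: attacked by Rg7.
Legal moves for Black: none.
In check with no legal moves → checkmate.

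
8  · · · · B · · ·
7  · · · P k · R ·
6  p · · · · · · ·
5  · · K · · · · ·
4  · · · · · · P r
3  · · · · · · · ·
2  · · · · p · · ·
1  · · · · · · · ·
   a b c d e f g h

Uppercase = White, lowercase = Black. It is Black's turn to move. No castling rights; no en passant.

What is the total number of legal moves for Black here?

Black to move; king on e7.
In check: yes, from the white rook on g7.
Legal moves: Kf8, Kd8, Kf6, Ke6.
Count: 4.

4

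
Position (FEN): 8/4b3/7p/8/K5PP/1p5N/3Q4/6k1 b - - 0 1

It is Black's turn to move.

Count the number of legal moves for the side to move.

2

Black to move; king on g1.
In check: yes, from the white knight on h3.
Legal moves: Kh1, Kf1.
Count: 2.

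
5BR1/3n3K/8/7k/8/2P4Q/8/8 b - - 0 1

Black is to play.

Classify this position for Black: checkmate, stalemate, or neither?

Black to move; black king on h5.
In check: yes, from the white queen on h3.
King squares — g4: attacked by Qh3; h4: attacked by Qh3; g5: attacked by Rg8; g6: attacked by Kh7; h6: attacked by Qh3.
Legal moves for Black: none.
In check with no legal moves → checkmate.

checkmate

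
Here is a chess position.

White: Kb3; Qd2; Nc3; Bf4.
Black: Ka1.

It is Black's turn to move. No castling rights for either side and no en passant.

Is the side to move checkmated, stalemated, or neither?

Black to move; black king on a1.
In check: no.
King squares — b1: attacked by Nc3; a2: attacked by Qd2; b2: attacked by Qd2.
Legal moves for Black: none.
Not in check and no legal moves → stalemate.

stalemate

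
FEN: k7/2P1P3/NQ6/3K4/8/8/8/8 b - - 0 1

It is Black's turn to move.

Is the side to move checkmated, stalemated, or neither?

stalemate

Black to move; black king on a8.
In check: no.
King squares — a7: attacked by Qb6; b7: attacked by Qb6; b8: attacked by Na6.
Legal moves for Black: none.
Not in check and no legal moves → stalemate.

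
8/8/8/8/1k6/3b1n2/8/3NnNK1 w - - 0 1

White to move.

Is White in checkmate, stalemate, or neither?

White to move; white king on g1.
In check: yes, from the black knight on f3.
King squares — f1: own knight; h1: available; f2: available; g2: attacked by Ne1; h2: attacked by Nf3.
Legal moves for White: Kf2, Kh1.
White is in check but has 2 legal moves → neither.

neither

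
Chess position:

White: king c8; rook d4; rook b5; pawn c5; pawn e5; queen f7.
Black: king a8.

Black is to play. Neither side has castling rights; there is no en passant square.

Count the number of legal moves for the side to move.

0

Black to move; king on a8.
In check: no.
Legal moves: none.
Count: 0.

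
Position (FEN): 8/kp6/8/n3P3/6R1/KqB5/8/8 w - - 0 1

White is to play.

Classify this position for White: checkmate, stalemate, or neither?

checkmate

White to move; white king on a3.
In check: yes, from the black queen on b3.
King squares — a2: attacked by Qb3; b2: attacked by Qb3; b3: attacked by Na5; a4: attacked by Qb3; b4: attacked by Qb3.
Legal moves for White: none.
In check with no legal moves → checkmate.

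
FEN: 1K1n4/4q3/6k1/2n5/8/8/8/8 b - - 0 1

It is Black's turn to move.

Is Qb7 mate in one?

yes

After Qb7: white king on b8; in check: yes, from the black queen on b7.
King squares — a7: attacked by Qb7; b7: attacked by Nc5; c7: attacked by Qb7; a8: attacked by Qb7; c8: attacked by Qb7.
White has no legal moves → checkmate.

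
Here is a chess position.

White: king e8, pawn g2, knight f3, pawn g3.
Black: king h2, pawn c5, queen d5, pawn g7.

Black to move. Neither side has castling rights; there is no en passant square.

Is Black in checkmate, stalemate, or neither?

Black to move; black king on h2.
In check: yes, from the white knight on f3.
Legal moves for Black: Kxg3, Kxg2, Kh1, Qxf3.
Black is in check but has 4 legal moves → neither.

neither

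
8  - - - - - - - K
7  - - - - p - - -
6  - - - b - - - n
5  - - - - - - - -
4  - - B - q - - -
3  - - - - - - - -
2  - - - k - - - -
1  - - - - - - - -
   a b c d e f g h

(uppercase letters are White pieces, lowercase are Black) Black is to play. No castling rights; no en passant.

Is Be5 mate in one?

After Be5: white king on h8; in check: yes, from the black bishop on e5.
King squares — g7: attacked by Be5; h7: attacked by Qe4; g8: attacked by Nh6.
White has no legal moves → checkmate.

yes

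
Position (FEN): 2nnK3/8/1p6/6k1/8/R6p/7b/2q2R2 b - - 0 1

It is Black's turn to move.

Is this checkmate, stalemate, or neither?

neither

Black to move; black king on g5.
In check: no.
Legal moves for Black include: Nf7, Nb7, Ne6, Nc6, Ne7, Na7, Nd6+, Kh6, Kg6, Kh5, Kh4, Kg4, Bb8, Bc7, Bd6, Be5, Bf4, Bg3, ... (list truncated; more exist).
Black has legal moves and is not in check → neither.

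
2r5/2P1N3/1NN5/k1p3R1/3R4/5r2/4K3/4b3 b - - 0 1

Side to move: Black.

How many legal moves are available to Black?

Black to move; king on a5.
In check: yes, from the white knight on c6.
Legal moves: Kxb6, Ka6, Kb5.
Count: 3.

3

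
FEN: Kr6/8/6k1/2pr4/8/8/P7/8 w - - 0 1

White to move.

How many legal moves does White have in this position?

White to move; king on a8.
In check: yes, from the black rook on b8.
Legal moves: Kxb8, Ka7.
Count: 2.

2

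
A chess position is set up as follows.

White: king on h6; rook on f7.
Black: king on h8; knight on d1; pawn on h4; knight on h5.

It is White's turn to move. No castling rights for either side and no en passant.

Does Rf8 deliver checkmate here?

After Rf8: black king on h8; in check: yes, from the white rook on f8.
King squares — g7: attacked by Kh6; h7: attacked by Kh6; g8: attacked by Rf8.
Black has no legal moves → checkmate.

yes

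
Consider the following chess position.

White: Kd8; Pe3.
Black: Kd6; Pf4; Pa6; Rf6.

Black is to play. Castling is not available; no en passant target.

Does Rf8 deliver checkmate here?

yes

After Rf8: white king on d8; in check: yes, from the black rook on f8.
King squares — c7: attacked by Kd6; d7: attacked by Kd6; e7: attacked by Kd6; c8: attacked by Rf8; e8: attacked by Rf8.
White has no legal moves → checkmate.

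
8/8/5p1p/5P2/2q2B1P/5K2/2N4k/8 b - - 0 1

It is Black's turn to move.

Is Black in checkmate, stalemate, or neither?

neither

Black to move; black king on h2.
In check: yes, from the white bishop on f4.
King squares — g1: available; h1: available; g2: attacked by Kf3; g3: attacked by Kf3; h3: available.
Legal moves for Black: Kh3, Kh1, Kg1, Qxf4+.
Black is in check but has 4 legal moves → neither.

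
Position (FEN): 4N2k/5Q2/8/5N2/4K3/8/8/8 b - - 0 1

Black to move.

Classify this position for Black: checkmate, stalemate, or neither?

stalemate

Black to move; black king on h8.
In check: no.
King squares — g7: attacked by Nf5; h7: attacked by Qf7; g8: attacked by Qf7.
Legal moves for Black: none.
Not in check and no legal moves → stalemate.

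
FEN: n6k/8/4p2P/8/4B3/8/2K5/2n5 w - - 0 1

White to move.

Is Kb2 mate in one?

After Kb2: black king on h8; in check: no.
Black is not in check, so this cannot be checkmate.

no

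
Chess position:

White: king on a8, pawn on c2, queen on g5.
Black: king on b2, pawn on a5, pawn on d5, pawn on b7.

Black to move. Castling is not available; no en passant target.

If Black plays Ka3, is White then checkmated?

After Ka3: white king on a8; in check: no.
White is not in check, so this cannot be checkmate.

no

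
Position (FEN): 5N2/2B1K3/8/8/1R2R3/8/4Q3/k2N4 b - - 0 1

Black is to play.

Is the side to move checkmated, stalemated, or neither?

stalemate

Black to move; black king on a1.
In check: no.
King squares — b1: attacked by Rb4; a2: attacked by Qe2; b2: attacked by Nd1.
Legal moves for Black: none.
Not in check and no legal moves → stalemate.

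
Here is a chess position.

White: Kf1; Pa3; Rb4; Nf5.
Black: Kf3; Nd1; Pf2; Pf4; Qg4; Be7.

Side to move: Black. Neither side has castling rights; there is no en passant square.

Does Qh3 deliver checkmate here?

After Qh3: white king on f1; in check: yes, from the black queen on h3.
King squares — e1: attacked by Pf2; g1: attacked by Pf2; e2: attacked by Kf3; f2: attacked by Nd1; g2: attacked by Kf3.
White has no legal moves → checkmate.

yes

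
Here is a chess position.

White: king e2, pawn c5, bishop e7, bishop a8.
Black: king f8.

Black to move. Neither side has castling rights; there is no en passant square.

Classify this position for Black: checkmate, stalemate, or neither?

Black to move; black king on f8.
In check: yes, from the white bishop on e7.
Legal moves for Black: Kg8, Ke8, Kg7, Kf7, Kxe7.
Black is in check but has 5 legal moves → neither.

neither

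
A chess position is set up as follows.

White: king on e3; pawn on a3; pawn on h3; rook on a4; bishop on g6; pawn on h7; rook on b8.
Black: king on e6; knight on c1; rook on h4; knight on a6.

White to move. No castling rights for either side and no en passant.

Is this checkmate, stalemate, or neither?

neither

White to move; white king on e3.
In check: no.
Legal moves for White include: Rh8, Rg8, Rf8, Re8+, Rd8, Rc8, Ra8, Rb7, Rb6+, Rb5, Rbb4, Rb3, Rb2, Rb1, Be8, Bf7+, Bh5, Bf5+, ... (list truncated; more exist).
White has legal moves and is not in check → neither.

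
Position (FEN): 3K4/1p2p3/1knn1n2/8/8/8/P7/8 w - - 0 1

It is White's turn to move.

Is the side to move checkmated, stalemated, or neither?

White to move; white king on d8.
In check: yes, from the black knight on c6.
King squares — c7: attacked by Kb6; d7: attacked by Nf6; e7: attacked by Nc6; c8: attacked by Nd6; e8: attacked by Nd6.
Legal moves for White: none.
In check with no legal moves → checkmate.

checkmate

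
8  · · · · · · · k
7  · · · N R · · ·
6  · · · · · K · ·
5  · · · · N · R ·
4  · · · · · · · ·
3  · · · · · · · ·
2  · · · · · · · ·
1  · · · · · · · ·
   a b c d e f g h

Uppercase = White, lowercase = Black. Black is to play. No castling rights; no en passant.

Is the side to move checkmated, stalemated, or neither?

Black to move; black king on h8.
In check: no.
King squares — g7: attacked by Rg5; h7: attacked by Re7; g8: attacked by Rg5.
Legal moves for Black: none.
Not in check and no legal moves → stalemate.

stalemate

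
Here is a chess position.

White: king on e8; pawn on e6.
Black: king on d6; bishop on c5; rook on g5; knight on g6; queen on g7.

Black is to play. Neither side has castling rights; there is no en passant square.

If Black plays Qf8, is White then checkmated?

yes

After Qf8: white king on e8; in check: yes, from the black queen on f8.
King squares — d7: attacked by Kd6; e7: attacked by Kd6; f7: attacked by Qf8; d8: attacked by Qf8; f8: attacked by Ng6.
White has no legal moves → checkmate.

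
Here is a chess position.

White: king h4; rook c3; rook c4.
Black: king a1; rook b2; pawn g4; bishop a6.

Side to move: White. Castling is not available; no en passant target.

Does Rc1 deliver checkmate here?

After Rc1: black king on a1; in check: yes, from the white rook on c1.
Black has 2 legal replies: Ka2, Rb1.
In check but a legal move exists → not checkmate.

no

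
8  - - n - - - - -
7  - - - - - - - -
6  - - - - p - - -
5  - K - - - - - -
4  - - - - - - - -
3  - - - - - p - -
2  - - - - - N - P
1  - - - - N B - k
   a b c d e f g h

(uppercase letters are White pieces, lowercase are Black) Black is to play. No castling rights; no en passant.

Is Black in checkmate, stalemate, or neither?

neither

Black to move; black king on h1.
In check: yes, from the white knight on f2.
Legal moves for Black: Kxh2, Kg1.
Black is in check but has 2 legal moves → neither.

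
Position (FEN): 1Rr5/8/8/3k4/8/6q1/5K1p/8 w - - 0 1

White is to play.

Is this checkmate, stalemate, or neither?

neither

White to move; white king on f2.
In check: yes, from the black queen on g3.
Legal moves for White: Kxg3, Ke2, Kf1.
White is in check but has 3 legal moves → neither.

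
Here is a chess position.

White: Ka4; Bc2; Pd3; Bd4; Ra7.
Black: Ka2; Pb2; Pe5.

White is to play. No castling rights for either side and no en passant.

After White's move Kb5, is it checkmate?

yes

After Kb5: black king on a2; in check: yes, from the white rook on a7.
King squares — a1: attacked by Ra7; b1: attacked by Bc2; b2: own pawn; a3: attacked by Ra7; b3: attacked by Bc2.
Black has no legal moves → checkmate.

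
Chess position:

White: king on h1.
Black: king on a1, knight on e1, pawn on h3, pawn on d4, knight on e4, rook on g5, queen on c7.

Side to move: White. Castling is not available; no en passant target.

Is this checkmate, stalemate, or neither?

stalemate

White to move; white king on h1.
In check: no.
King squares — g1: attacked by Rg5; g2: attacked by Ne1; h2: attacked by Qc7.
Legal moves for White: none.
Not in check and no legal moves → stalemate.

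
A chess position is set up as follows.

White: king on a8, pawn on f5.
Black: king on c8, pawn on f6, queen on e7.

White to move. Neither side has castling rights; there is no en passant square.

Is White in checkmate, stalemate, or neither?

White to move; white king on a8.
In check: no.
King squares — a7: attacked by Qe7; b7: attacked by Qe7; b8: attacked by Kc8.
Legal moves for White: none.
Not in check and no legal moves → stalemate.

stalemate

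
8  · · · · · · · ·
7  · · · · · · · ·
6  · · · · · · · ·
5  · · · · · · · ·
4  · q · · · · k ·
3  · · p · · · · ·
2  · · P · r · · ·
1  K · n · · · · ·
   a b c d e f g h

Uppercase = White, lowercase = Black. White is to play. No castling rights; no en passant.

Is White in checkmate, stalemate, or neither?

stalemate

White to move; white king on a1.
In check: no.
King squares — b1: attacked by Qb4; a2: attacked by Nc1; b2: attacked by Pc3.
Legal moves for White: none.
Not in check and no legal moves → stalemate.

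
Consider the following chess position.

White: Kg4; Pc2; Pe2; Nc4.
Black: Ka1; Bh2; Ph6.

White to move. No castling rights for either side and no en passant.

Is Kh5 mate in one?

After Kh5: black king on a1; in check: no.
Black is not in check, so this cannot be checkmate.

no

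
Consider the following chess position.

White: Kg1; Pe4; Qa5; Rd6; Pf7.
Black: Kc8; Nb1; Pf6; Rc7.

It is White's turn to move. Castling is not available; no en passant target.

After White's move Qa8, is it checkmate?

After Qa8: black king on c8; in check: yes, from the white queen on a8.
King squares — b7: attacked by Qa8; c7: own rook; d7: attacked by Rd6; b8: attacked by Qa8; d8: attacked by Rd6.
Black has no legal moves → checkmate.

yes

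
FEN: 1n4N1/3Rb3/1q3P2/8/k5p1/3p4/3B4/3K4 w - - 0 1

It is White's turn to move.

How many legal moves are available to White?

White to move; king on d1.
In check: no.
Legal moves: Nxe7, Nh6, Rd8, Rxe7, Rc7, Rb7, Ra7+, Rd6, Rd5, Rd4+, Rxd3, Bh6, Bg5, Ba5, Bf4, Bb4, Be3, Bc3, Be1, Bc1, Ke1, Kc1, fxe7, f7.
Count: 24.

24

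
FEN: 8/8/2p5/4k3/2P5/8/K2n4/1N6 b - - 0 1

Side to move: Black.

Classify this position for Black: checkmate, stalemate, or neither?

neither

Black to move; black king on e5.
In check: no.
Legal moves for Black: Kf6, Ke6, Kd6, Kf5, Kf4, Ke4, Kd4, Ne4, Nxc4, Nf3, Nb3, Nf1, Nxb1, c5.
Black has 14 legal moves and is not in check → neither.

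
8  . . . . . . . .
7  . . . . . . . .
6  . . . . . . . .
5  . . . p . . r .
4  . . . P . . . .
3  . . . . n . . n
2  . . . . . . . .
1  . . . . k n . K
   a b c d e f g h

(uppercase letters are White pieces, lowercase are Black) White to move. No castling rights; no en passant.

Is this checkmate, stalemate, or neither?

White to move; white king on h1.
In check: no.
King squares — g1: attacked by Nh3; g2: attacked by Ne3; h2: attacked by Nf1.
Legal moves for White: none.
Not in check and no legal moves → stalemate.

stalemate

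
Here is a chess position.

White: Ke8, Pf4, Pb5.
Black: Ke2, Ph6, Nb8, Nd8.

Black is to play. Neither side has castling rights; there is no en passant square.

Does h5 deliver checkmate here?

no

After h5: white king on e8; in check: no.
White is not in check, so this cannot be checkmate.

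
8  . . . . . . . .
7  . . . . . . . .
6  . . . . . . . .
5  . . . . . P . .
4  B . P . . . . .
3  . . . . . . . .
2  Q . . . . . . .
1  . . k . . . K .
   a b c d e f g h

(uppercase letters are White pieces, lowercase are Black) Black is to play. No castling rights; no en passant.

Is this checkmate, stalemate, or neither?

Black to move; black king on c1.
In check: no.
King squares — b1: attacked by Qa2; d1: attacked by Ba4; b2: attacked by Qa2; c2: attacked by Qa2; d2: attacked by Qa2.
Legal moves for Black: none.
Not in check and no legal moves → stalemate.

stalemate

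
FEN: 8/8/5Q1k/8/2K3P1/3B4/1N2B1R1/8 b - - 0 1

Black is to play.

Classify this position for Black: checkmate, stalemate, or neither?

Black to move; black king on h6.
In check: yes, from the white queen on f6.
King squares — g5: attacked by Qf6; h5: attacked by Pg4; g6: attacked by Bd3; g7: attacked by Qf6; h7: attacked by Bd3.
Legal moves for Black: none.
In check with no legal moves → checkmate.

checkmate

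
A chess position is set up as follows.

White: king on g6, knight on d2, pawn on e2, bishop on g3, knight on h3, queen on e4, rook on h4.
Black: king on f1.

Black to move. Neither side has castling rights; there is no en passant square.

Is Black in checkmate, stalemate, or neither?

Black to move; black king on f1.
In check: yes, from the white knight on d2.
King squares — e1: attacked by Bg3; g1: attacked by Nh3; e2: attacked by Qe4; f2: attacked by Bg3; g2: attacked by Qe4.
Legal moves for Black: none.
In check with no legal moves → checkmate.

checkmate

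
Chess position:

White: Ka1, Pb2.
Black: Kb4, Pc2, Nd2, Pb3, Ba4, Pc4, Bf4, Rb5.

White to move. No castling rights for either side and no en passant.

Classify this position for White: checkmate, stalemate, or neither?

White to move; white king on a1.
In check: no.
King squares — b1: attacked by Pc2; a2: attacked by Pb3; b2: own pawn.
Legal moves for White: none.
Not in check and no legal moves → stalemate.

stalemate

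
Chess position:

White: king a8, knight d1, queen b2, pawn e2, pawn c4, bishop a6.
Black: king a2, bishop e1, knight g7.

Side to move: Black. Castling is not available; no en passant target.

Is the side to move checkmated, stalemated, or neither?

Black to move; black king on a2.
In check: yes, from the white queen on b2.
King squares — a1: attacked by Qb2; b1: attacked by Qb2; b2: attacked by Nd1; a3: attacked by Qb2; b3: attacked by Qb2.
Legal moves for Black: none.
In check with no legal moves → checkmate.

checkmate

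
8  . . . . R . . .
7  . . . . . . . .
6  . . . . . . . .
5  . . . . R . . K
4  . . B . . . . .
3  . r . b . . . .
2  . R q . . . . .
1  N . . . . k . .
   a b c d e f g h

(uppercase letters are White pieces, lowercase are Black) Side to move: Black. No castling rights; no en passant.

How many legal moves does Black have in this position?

24

Black to move; king on f1.
In check: no.
Legal moves: Bxc4, Be2+, Rb8, Rb7, Rb6, Rb5, Rb4, Rc3, Ra3, Rxb2, Qxc4, Qc3, Qh2+, Qg2, Qf2, Qe2+, Qd2, Qxb2, Qd1+, Qc1, Qb1, Kg2, Kf2, Kg1.
Count: 24.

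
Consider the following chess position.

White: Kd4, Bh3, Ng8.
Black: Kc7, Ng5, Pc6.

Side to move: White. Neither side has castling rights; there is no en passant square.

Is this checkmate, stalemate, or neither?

White to move; white king on d4.
In check: no.
Legal moves for White: Ne7, Nh6, Nf6, Ke5, Kc5, Kc4, Ke3, Kd3, Kc3, Bc8, Bd7, Be6, Bf5, Bg4, Bg2, Bf1.
White has 16 legal moves and is not in check → neither.

neither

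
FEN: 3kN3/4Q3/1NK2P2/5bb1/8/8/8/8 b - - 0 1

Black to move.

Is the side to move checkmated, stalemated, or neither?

Black to move; black king on d8.
In check: yes, from the white queen on e7.
King squares — c7: attacked by Kc6; d7: attacked by Nb6; e7: attacked by Pf6; c8: attacked by Nb6; e8: attacked by Qe7.
Legal moves for Black: none.
In check with no legal moves → checkmate.

checkmate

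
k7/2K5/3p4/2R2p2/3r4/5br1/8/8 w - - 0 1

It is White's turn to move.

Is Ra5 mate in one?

After Ra5: black king on a8; in check: yes, from the white rook on a5.
King squares — a7: attacked by Ra5; b7: attacked by Kc7; b8: attacked by Kc7.
Black has no legal moves → checkmate.

yes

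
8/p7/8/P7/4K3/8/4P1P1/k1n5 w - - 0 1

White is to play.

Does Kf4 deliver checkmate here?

After Kf4: black king on a1; in check: no.
Black is not in check, so this cannot be checkmate.

no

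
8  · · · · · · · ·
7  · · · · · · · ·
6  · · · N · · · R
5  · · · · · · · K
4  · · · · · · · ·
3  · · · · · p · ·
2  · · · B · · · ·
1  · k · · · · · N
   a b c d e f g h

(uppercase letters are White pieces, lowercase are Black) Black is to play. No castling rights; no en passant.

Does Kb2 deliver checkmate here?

After Kb2: white king on h5; in check: no.
White is not in check, so this cannot be checkmate.

no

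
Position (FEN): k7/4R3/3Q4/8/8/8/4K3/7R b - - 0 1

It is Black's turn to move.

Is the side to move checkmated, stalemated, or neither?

Black to move; black king on a8.
In check: no.
King squares — a7: attacked by Re7; b7: attacked by Re7; b8: attacked by Qd6.
Legal moves for Black: none.
Not in check and no legal moves → stalemate.

stalemate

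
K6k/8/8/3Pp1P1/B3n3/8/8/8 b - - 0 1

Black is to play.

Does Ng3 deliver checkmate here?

no

After Ng3: white king on a8; in check: no.
White is not in check, so this cannot be checkmate.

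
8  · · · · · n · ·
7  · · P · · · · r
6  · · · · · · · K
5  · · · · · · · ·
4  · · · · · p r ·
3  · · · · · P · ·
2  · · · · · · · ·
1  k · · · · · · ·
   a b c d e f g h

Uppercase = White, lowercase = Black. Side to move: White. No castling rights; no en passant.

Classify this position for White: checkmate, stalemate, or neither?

checkmate

White to move; white king on h6.
In check: yes, from the black rook on h7.
King squares — g5: attacked by Rg4; h5: attacked by Rh7; g6: attacked by Rg4; g7: attacked by Rg4; h7: attacked by Nf8.
Legal moves for White: none.
In check with no legal moves → checkmate.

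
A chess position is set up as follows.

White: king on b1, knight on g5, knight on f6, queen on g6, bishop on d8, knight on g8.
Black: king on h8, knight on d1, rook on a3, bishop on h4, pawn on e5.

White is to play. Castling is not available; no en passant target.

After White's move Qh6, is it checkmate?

After Qh6: black king on h8; in check: yes, from the white queen on h6.
King squares — g7: attacked by Qh6; h7: attacked by Ng5; g8: attacked by Nf6.
Black has no legal moves → checkmate.

yes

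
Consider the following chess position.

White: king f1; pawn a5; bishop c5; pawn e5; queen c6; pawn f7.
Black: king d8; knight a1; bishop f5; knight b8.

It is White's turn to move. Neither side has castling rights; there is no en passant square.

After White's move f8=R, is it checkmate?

After f8=R: black king on d8; in check: yes, from the white rook on f8.
King squares — c7: attacked by Qc6; d7: attacked by Qc6; e7: attacked by Bc5; c8: attacked by Qc6; e8: attacked by Qc6.
Black has no legal moves → checkmate.

yes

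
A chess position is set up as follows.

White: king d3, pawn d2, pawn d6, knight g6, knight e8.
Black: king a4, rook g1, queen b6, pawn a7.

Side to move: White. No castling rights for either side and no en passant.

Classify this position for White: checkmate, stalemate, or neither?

White to move; white king on d3.
In check: no.
Legal moves for White: Ng7, Nc7, Nf6, Nh8, Nf8, Ne7, Ne5, Nh4, Nf4, Ke4, Kc4, Kc3, Ke2, Kc2, d7.
White has 15 legal moves and is not in check → neither.

neither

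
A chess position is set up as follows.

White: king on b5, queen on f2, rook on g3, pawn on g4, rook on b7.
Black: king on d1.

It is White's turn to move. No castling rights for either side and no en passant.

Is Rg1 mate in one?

After Rg1: black king on d1; in check: yes, from the white rook on g1.
King squares — c1: attacked by Rg1; e1: attacked by Rg1; c2: attacked by Qf2; d2: attacked by Qf2; e2: attacked by Qf2.
Black has no legal moves → checkmate.

yes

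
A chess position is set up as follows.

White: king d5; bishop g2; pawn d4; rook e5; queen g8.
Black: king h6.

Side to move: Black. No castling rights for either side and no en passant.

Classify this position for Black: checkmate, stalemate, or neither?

Black to move; black king on h6.
In check: no.
King squares — g5: attacked by Re5; h5: attacked by Re5; g6: attacked by Qg8; g7: attacked by Qg8; h7: attacked by Qg8.
Legal moves for Black: none.
Not in check and no legal moves → stalemate.

stalemate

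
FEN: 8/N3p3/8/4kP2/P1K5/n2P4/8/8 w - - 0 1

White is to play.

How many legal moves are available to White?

4

White to move; king on c4.
In check: yes, from the black knight on a3.
Legal moves: Kc5, Kb4, Kc3, Kb3.
Count: 4.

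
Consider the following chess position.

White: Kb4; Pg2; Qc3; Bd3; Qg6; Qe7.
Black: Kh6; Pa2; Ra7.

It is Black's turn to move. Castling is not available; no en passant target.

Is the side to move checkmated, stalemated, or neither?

checkmate

Black to move; black king on h6.
In check: yes, from the white queen on g6.
King squares — g5: attacked by Qg6; h5: attacked by Qg6; g6: attacked by Bd3; g7: attacked by Qc3; h7: attacked by Qg6.
Legal moves for Black: none.
In check with no legal moves → checkmate.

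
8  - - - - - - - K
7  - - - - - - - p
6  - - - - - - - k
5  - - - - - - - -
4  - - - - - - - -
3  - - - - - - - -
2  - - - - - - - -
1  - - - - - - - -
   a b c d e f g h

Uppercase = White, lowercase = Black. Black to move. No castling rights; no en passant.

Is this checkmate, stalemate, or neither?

Black to move; black king on h6.
In check: no.
Legal moves for Black: Kg6, Kh5, Kg5.
Black has 3 legal moves and is not in check → neither.

neither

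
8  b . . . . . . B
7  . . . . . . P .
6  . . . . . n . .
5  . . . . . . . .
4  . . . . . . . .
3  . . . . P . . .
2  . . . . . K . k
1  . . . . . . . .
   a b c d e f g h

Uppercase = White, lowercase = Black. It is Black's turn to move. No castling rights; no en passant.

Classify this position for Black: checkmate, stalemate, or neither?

Black to move; black king on h2.
In check: no.
Legal moves for Black: Bb7, Bc6, Bd5, Be4, Bf3, Bg2, Bh1, Ng8, Ne8, Nh7, Nd7, Nh5, Nd5, Ng4+, Ne4+, Kh3, Kh1.
Black has 17 legal moves and is not in check → neither.

neither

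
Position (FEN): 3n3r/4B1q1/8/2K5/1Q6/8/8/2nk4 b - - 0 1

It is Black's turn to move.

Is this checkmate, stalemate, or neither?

neither

Black to move; black king on d1.
In check: no.
Legal moves for Black include: Rg8, Rf8, Re8, Rh7, Rh6, Rh5+, Rh4, Rh3, Rh2, Rh1, Nf7, Nb7+, Ne6+, Nc6, Qg8, Qf8, Qh7, Qf7, ... (list truncated; more exist).
Black has legal moves and is not in check → neither.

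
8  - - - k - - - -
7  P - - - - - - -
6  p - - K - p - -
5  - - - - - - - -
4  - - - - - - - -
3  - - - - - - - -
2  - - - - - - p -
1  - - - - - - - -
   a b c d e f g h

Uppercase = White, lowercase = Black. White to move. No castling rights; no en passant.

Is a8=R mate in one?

After a8=R: black king on d8; in check: yes, from the white rook on a8.
King squares — c7: attacked by Kd6; d7: attacked by Kd6; e7: attacked by Kd6; c8: attacked by Ra8; e8: attacked by Ra8.
Black has no legal moves → checkmate.

yes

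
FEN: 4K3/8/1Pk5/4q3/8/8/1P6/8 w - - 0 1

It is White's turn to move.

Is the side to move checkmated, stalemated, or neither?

neither

White to move; white king on e8.
In check: yes, from the black queen on e5.
King squares — d7: attacked by Kc6; e7: attacked by Qe5; f7: available; d8: available; f8: available.
Legal moves for White: Kf8, Kd8, Kf7.
White is in check but has 3 legal moves → neither.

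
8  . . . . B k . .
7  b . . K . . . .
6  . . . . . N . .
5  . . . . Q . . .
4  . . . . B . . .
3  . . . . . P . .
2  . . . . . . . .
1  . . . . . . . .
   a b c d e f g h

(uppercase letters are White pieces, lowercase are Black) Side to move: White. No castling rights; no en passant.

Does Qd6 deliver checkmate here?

After Qd6: black king on f8; in check: yes, from the white queen on d6.
Black has 1 legal reply: Kg7.
In check but a legal move exists → not checkmate.

no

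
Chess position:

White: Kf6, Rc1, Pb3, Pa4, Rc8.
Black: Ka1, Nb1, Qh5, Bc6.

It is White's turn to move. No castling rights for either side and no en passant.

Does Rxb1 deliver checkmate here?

After Rxb1: black king on a1; in check: yes, from the white rook on b1.
Black has 2 legal replies: Ka2, Kxb1.
In check but a legal move exists → not checkmate.

no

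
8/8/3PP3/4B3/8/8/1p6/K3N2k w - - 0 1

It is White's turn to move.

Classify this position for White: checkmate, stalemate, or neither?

neither

White to move; white king on a1.
In check: yes, from the black pawn on b2.
King squares — b1: available; a2: available; b2: available.
Legal moves for White: Kxb2, Ka2, Kb1, Bxb2.
White is in check but has 4 legal moves → neither.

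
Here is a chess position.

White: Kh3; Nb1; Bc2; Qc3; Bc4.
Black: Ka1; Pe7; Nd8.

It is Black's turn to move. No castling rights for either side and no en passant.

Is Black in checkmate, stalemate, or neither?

Black to move; black king on a1.
In check: yes, from the white queen on c3.
King squares — b1: attacked by Bc2; a2: attacked by Bc4; b2: attacked by Qc3.
Legal moves for Black: none.
In check with no legal moves → checkmate.

checkmate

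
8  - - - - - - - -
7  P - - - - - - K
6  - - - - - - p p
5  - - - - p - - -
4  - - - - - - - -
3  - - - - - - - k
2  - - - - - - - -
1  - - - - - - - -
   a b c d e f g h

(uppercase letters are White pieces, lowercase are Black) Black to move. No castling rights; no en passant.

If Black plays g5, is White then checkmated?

no

After g5: white king on h7; in check: no.
White is not in check, so this cannot be checkmate.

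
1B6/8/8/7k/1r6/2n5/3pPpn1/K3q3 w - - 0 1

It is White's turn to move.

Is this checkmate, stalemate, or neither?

checkmate

White to move; white king on a1.
In check: yes, from the black queen on e1.
King squares — b1: attacked by Qe1; a2: attacked by Nc3; b2: attacked by Rb4.
Legal moves for White: none.
In check with no legal moves → checkmate.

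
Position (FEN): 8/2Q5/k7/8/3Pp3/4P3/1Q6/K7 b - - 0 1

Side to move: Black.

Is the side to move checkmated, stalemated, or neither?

Black to move; black king on a6.
In check: no.
King squares — a5: attacked by Qc7; b5: attacked by Qb2; b6: attacked by Qb2; a7: attacked by Qc7; b7: attacked by Qb2.
Legal moves for Black: none.
Not in check and no legal moves → stalemate.

stalemate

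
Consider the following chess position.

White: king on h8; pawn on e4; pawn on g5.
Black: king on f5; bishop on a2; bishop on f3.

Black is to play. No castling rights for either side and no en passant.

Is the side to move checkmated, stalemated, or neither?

neither

Black to move; black king on f5.
In check: yes, from the white pawn on e4.
Legal moves for Black: Kg6, Ke6, Kxg5, Ke5, Kg4, Kf4, Kxe4, Bxe4.
Black is in check but has 8 legal moves → neither.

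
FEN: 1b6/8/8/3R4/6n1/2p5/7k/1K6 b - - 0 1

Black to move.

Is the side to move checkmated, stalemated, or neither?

Black to move; black king on h2.
In check: no.
Legal moves for Black: Bc7, Ba7, Bd6, Be5, Bf4, Bg3, Nh6, Nf6, Ne5, Ne3, Nf2, Kh3, Kg3, Kg2, Kh1, Kg1, c2+.
Black has 17 legal moves and is not in check → neither.

neither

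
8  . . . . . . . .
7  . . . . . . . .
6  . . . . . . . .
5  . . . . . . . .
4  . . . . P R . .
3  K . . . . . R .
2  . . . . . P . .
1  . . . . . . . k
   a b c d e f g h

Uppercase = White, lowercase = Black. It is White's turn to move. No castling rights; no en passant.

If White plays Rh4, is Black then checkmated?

After Rh4: black king on h1; in check: yes, from the white rook on h4.
King squares — g1: attacked by Rg3; g2: attacked by Rg3; h2: attacked by Rh4.
Black has no legal moves → checkmate.

yes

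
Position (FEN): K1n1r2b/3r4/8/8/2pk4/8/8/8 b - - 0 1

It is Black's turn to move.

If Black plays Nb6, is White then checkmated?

yes

After Nb6: white king on a8; in check: yes, from the black knight on b6 and the black rook on e8.
King squares — a7: attacked by Rd7; b7: attacked by Rd7; b8: attacked by Re8.
White has no legal moves → checkmate.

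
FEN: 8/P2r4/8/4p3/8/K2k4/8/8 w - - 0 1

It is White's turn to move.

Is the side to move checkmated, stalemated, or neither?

neither

White to move; white king on a3.
In check: no.
Legal moves for White: Kb4, Ka4, Kb3, Kb2, Ka2, a8=Q, a8=R, a8=B, a8=N.
White has 9 legal moves and is not in check → neither.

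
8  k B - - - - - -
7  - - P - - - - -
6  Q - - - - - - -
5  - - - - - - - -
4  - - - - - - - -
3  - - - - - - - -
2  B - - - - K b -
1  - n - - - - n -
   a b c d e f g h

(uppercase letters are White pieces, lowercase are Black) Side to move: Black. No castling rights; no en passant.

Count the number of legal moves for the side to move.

Black to move; king on a8.
In check: yes, from the white queen on a6.
Legal moves: none.
Count: 0.

0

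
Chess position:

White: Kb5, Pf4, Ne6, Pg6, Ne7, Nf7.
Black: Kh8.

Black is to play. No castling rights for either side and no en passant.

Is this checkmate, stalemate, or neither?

checkmate

Black to move; black king on h8.
In check: yes, from the white knight on f7.
King squares — g7: attacked by Ne6; h7: attacked by Pg6; g8: attacked by Ne7.
Legal moves for Black: none.
In check with no legal moves → checkmate.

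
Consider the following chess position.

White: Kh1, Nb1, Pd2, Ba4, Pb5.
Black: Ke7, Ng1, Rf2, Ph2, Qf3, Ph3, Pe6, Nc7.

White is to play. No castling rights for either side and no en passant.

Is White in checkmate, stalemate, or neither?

White to move; white king on h1.
In check: yes, from the black queen on f3.
King squares — g1: attacked by Ph2; g2: attacked by Rf2; h2: attacked by Rf2.
Legal moves for White: none.
In check with no legal moves → checkmate.

checkmate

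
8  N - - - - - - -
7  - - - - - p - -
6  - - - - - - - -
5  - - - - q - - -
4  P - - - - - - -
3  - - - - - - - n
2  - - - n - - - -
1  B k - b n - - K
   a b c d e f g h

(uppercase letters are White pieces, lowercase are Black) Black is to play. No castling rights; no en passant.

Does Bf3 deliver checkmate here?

After Bf3: white king on h1; in check: yes, from the black bishop on f3.
King squares — g1: attacked by Nh3; g2: attacked by Ne1; h2: attacked by Qe5.
White has no legal moves → checkmate.

yes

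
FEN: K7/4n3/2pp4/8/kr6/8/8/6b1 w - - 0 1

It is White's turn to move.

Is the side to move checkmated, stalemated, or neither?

stalemate

White to move; white king on a8.
In check: no.
King squares — a7: attacked by Bg1; b7: attacked by Rb4; b8: attacked by Rb4.
Legal moves for White: none.
Not in check and no legal moves → stalemate.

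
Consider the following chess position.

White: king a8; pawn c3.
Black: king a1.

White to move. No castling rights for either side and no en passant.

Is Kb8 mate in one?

no

After Kb8: black king on a1; in check: no.
Black is not in check, so this cannot be checkmate.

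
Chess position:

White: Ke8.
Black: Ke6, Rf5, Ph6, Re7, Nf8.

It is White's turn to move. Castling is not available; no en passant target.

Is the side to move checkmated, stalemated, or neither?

White to move; white king on e8.
In check: yes, from the black rook on e7.
Legal moves for White: Kd8.
White is in check but has 1 legal move → neither.

neither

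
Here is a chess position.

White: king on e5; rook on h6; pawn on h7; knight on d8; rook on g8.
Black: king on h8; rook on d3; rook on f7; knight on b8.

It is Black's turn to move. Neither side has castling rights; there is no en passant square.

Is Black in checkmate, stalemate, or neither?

Black to move; black king on h8.
In check: yes, from the white rook on g8.
King squares — g7: attacked by Rg8; h7: attacked by Rh6; g8: attacked by Ph7.
Legal moves for Black: none.
In check with no legal moves → checkmate.

checkmate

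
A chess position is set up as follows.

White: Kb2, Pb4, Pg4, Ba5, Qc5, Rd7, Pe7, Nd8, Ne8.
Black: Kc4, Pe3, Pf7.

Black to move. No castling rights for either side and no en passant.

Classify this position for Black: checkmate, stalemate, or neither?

Black to move; black king on c4.
In check: yes, from the white queen on c5.
King squares — b3: attacked by Kb2; c3: attacked by Kb2; d3: attacked by Rd7; b4: attacked by Ba5; d4: attacked by Qc5; b5: attacked by Qc5; c5: attacked by Pb4; d5: attacked by Qc5.
Legal moves for Black: none.
In check with no legal moves → checkmate.

checkmate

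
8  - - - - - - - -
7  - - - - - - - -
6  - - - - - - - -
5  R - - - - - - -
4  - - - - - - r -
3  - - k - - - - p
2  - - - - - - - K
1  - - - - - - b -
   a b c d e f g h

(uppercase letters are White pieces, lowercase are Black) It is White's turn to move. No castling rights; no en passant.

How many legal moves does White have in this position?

White to move; king on h2.
In check: yes, from the black bishop on g1.
Legal moves: Kxh3, Kh1.
Count: 2.

2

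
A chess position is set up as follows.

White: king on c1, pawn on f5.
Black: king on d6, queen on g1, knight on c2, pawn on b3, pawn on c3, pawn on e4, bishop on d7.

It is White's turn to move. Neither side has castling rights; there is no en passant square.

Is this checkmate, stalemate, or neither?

White to move; white king on c1.
In check: yes, from the black queen on g1.
King squares — b1: attacked by Qg1; d1: attacked by Qg1; b2: attacked by Pc3; c2: attacked by Pb3; d2: attacked by Pc3.
Legal moves for White: none.
In check with no legal moves → checkmate.

checkmate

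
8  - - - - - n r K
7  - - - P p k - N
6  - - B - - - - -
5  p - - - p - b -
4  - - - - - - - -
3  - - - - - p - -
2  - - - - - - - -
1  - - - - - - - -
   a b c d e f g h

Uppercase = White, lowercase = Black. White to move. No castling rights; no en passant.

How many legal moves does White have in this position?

White to move; king on h8.
In check: yes, from the black rook on g8.
Legal moves: none.
Count: 0.

0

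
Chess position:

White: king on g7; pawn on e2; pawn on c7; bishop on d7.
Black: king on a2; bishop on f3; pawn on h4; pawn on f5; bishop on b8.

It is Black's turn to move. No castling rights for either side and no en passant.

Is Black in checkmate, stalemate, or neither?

Black to move; black king on a2.
In check: no.
Legal moves for Black include: Bxc7, Ba7, Ba8, Bb7, Bc6, Bh5, Bd5, Bg4, Be4, Bg2, Bxe2, Bh1, Kb3, Ka3, Kb2, Kb1, Ka1, f4, ... (list truncated; more exist).
Black has legal moves and is not in check → neither.

neither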